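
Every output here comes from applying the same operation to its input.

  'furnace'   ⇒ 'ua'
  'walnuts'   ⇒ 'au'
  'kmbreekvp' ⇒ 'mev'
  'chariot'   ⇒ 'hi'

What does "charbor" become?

The transformation: keep one character in every 3, starting at position 2 (positions 2nd, 5th, 8th, ...).
On "charbor" that produces "hb".

hb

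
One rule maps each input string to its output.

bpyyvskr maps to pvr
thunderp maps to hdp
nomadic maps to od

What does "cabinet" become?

an

The transformation: keep one character in every 3, starting at position 2 (positions 2nd, 5th, 8th, ...).
Applying that to "cabinet" gives "an".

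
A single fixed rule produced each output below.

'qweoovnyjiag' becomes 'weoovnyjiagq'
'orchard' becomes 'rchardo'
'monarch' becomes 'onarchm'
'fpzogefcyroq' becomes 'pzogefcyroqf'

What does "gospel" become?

ospelg

The rule is to move the first character to the end.
Doing the same to "gospel": "ospelg".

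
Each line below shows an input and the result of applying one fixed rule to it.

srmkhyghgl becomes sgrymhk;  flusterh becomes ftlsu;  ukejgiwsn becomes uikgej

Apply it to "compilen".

In each case the input is transformed by: delete the last 3 characters, then take characters alternately from the front and the back (1st, last, 2nd, 2nd-last, ...).
Applying that to "compilen" gives "ciopm".

ciopm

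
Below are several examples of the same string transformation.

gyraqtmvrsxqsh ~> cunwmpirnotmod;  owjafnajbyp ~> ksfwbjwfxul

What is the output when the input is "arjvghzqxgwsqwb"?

wnfrcdvmtcsomsx

The pattern: shift every letter 4 places backward in the alphabet (wrapping around).
"arjvghzqxgwsqwb" → "wnfrcdvmtcsomsx".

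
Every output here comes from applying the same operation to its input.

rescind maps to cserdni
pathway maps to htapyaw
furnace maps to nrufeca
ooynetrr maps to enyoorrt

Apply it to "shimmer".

The rule is to reverse the string, then move the first 3 characters to the end (rotate left by 3).
So "shimmer" becomes "mihsrem".

mihsrem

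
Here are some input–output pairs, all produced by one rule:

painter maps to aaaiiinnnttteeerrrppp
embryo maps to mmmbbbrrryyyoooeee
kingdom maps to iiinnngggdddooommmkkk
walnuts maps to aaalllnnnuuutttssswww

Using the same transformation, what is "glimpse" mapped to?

Rule — repeat every character 3 times, then move the first 3 characters to the end (rotate left by 3).
On "glimpse": the first step gives "gggllliiimmmpppssseee", and the second then gives "llliiimmmpppssseeeggg".
(Check on "embryo": → "eeemmmbbbrrryyyooo" → "mmmbbbrrryyyoooeee" ✓)

llliiimmmpppssseeeggg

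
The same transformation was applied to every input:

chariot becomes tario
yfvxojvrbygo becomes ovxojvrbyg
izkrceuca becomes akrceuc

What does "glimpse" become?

eimps

Each output is the input with this applied: delete the first 2 characters, then move the last character to the front.
On "glimpse": the first step gives "impse", and the second then gives "eimps".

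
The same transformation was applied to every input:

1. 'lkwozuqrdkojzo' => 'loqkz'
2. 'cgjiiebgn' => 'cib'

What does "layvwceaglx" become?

lvel

The pattern: keep one character in every 3, starting at position 1 (positions 1st, 4th, 7th, ...).
Doing the same to "layvwceaglx": "lvel".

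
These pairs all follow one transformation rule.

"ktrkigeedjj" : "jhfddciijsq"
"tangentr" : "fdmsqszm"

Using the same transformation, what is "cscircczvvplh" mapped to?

Looking at the pairs, the operation is to shift every letter 1 place backward in the alphabet (wrapping around), then move the first 3 characters to the end (rotate left by 3).
For "cscircczvvplh", step one produces "brbhqbbyuuokg"; step two turns that into "hqbbyuuokgbrb".

hqbbyuuokgbrb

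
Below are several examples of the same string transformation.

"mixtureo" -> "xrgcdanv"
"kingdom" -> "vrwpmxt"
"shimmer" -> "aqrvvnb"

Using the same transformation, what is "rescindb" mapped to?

In each case the input is transformed by: swap the first and last characters, then shift every letter 9 places forward in the alphabet (wrapping around).
For "rescindb", step one produces "bescindr"; step two turns that into "knblrwma".
(Check on "mixtureo": → "oixturem" → "xrgcdanv" ✓)

knblrwma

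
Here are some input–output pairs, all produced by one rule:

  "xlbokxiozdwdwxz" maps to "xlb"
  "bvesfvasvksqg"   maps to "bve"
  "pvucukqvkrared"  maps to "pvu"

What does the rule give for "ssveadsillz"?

In each case the input is transformed by: keep only the first 3 characters.
Applying that to "ssveadsillz" gives "ssv".

ssv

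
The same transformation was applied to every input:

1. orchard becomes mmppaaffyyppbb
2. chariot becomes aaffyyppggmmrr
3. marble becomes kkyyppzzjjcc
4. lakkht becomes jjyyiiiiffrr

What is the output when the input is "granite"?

eeppyyllggrrcc

In each case the input is transformed by: double every character, then shift every letter 2 places backward in the alphabet (wrapping around).
"granite" → "ggrraanniittee" → "eeppyyllggrrcc".
(Check on "lakkht": → "llaakkkkhhtt" → "jjyyiiiiffrr" ✓)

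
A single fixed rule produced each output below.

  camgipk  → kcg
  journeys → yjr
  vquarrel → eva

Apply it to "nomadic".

Looking at the pairs, the operation is to keep one character in every 3, starting at position 1 (positions 1st, 4th, 7th, ...), then move the last character to the front.
Applying both steps to "nomadic": "nac", then "cna".

cna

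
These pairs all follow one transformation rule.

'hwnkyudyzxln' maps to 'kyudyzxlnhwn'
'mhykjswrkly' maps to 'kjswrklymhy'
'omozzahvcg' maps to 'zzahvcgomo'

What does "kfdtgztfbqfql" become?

tgztfbqfqlkfd

Each output is the input with this applied: move the first 3 characters to the end (rotate left by 3).
"kfdtgztfbqfql" → "tgztfbqfqlkfd".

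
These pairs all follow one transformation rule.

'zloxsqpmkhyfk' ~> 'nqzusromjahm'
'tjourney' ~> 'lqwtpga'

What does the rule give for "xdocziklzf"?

fqebkmnbh

Each output is the input with this applied: shift every letter 2 places forward in the alphabet (wrapping around), then delete the first character.
Working it through for "xdocziklzf": intermediate "zfqebkmnbh", final "fqebkmnbh".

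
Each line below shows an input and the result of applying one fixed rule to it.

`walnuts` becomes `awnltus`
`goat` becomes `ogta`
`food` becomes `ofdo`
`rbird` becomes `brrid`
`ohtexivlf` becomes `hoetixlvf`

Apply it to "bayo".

Each output is the input with this applied: swap each adjacent pair of characters (1↔2, 3↔4, ...).
Doing the same to "bayo": "aboy".

aboy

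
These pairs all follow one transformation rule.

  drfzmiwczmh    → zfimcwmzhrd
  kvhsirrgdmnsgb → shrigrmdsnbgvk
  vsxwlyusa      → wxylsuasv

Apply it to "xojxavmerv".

xjvaemvrox

The pattern: swap each adjacent pair of characters (1↔2, 3↔4, ...), then move the first 2 characters to the end (rotate left by 2).
"xojxavmerv" → "oxxjvaemvr" → "xjvaemvrox".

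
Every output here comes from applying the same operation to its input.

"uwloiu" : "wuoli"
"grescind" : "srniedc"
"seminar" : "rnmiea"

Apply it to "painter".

The transformation: delete the first character, then sort the characters into reverse alphabetical order.
Applying both steps to "painter": "ainter", then "trniea".

trniea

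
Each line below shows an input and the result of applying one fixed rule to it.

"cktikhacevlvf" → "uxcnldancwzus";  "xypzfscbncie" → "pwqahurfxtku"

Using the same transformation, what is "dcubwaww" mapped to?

vouomsto

Rule — shift every letter 8 places backward in the alphabet (wrapping around), then take characters alternately from the front and the back (1st, last, 2nd, 2nd-last, ...).
"dcubwaww" → "vumtosoo" → "vouomsto".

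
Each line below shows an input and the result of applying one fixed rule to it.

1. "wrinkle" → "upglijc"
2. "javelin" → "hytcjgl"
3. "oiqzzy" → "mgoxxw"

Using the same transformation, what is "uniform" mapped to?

In each case the input is transformed by: shift every letter 2 places backward in the alphabet (wrapping around).
Applying that to "uniform" gives "slgdmpk".

slgdmpk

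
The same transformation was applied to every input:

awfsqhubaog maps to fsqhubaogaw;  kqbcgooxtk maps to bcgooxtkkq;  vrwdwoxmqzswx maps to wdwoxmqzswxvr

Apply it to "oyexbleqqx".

In each case the input is transformed by: move the first 2 characters to the end (rotate left by 2).
"oyexbleqqx" → "exbleqqxoy".

exbleqqxoy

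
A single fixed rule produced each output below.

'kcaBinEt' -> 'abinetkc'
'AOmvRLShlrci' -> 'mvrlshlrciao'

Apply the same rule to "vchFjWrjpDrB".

hfjwrjpdrbvc

What's happening: move the first 2 characters to the end (rotate left by 2), then convert every letter to lowercase.
For "vchFjWrjpDrB", step one produces "hFjWrjpDrBvc"; step two turns that into "hfjwrjpdrbvc".
(Check on "AOmvRLShlrci": → "mvRLShlrciAO" → "mvrlshlrciao" ✓)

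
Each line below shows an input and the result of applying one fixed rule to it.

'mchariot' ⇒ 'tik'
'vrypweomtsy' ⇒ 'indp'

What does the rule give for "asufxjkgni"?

In each case the input is transformed by: shift every letter 9 places backward in the alphabet (wrapping around), then keep one character in every 3, starting at position 2 (positions 2nd, 5th, 8th, ...).
"asufxjkgni" → "rjlwoabxez" → "jox".

jox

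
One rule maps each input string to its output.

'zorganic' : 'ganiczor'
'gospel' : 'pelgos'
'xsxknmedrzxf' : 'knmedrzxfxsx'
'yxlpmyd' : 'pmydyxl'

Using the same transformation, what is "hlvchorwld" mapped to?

Each output is the input with this applied: move the first 3 characters to the end (rotate left by 3).
"hlvchorwld" → "chorwldhlv".

chorwldhlv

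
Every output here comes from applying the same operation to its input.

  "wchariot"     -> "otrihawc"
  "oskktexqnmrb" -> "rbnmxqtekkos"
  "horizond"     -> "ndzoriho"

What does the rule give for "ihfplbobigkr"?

krigoblbfpih

The transformation: reverse the string, then swap each adjacent pair of characters (1↔2, 3↔4, ...).
Working it through for "ihfplbobigkr": intermediate "rkgiboblpfhi", final "krigoblbfpih".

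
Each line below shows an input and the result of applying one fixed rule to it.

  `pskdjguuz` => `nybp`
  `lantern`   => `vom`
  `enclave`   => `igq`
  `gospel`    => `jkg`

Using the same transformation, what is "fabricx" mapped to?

Each output is the input with this applied: shift every letter 5 places backward in the alphabet (wrapping around), then keep every other character starting from the second (positions 2nd, 4th, 6th, ...).
On "fabricx" that produces "vmx".

vmx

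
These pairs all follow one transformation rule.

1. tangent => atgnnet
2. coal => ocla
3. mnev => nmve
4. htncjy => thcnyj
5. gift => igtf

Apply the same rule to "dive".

Looking at the pairs, the operation is to swap each adjacent pair of characters (1↔2, 3↔4, ...).
On "dive" that produces "idev".

idev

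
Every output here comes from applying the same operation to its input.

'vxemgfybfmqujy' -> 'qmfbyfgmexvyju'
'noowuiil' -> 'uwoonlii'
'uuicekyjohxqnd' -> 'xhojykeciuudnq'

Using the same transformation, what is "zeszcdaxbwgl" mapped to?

bxadczsezlgw

The transformation: move the last 3 characters to the front (rotate right by 3), then reverse the string.
Working it through for "zeszcdaxbwgl": intermediate "wglzeszcdaxb", final "bxadczsezlgw".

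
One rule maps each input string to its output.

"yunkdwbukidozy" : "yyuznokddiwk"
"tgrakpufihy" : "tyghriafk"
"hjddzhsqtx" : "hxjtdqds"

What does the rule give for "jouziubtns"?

jsonutzb

Rule — take characters alternately from the front and the back (1st, last, 2nd, 2nd-last, ...), then delete the last 2 characters.
On "jouziubtns": the first step gives "jsonutzbiu", and the second then gives "jsonutzb".
(Check on "hjddzhsqtx": → "hxjtdqdszh" → "hxjtdqds" ✓)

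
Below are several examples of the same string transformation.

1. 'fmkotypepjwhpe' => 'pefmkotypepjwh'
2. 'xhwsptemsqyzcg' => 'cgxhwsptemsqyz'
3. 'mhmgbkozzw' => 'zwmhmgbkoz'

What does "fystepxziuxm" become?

Each output is the input with this applied: move the last 2 characters to the front (rotate right by 2).
Doing the same to "fystepxziuxm": "xmfystepxziu".

xmfystepxziu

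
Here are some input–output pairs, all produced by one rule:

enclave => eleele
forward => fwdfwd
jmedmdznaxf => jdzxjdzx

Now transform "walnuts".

The transformation: keep one character in every 3, starting at position 1 (positions 1st, 4th, 7th, ...), then write the whole string twice.
Applying both steps to "walnuts": "wns", then "wnswns".

wnswns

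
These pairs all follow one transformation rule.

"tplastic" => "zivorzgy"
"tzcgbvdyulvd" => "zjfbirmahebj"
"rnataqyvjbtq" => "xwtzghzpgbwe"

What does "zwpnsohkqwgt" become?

fzcmvctwyqun

What's happening: shift every letter 6 places forward in the alphabet (wrapping around), then take characters alternately from the front and the back (1st, last, 2nd, 2nd-last, ...).
Working it through for "zwpnsohkqwgt": intermediate "fcvtyunqwcmz", final "fzcmvctwyqun".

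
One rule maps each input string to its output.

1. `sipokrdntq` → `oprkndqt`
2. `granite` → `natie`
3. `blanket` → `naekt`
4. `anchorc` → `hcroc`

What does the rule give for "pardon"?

drno

In each case the input is transformed by: swap each adjacent pair of characters (1↔2, 3↔4, ...), then delete the first 2 characters.
Starting from "pardon": after the first operation, "apdrno"; after the second, "drno".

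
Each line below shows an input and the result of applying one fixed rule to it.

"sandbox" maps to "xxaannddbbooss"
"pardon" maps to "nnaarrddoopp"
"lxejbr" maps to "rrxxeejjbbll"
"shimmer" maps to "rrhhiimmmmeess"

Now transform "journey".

yyoouurrnneejj

Rule — swap the first and last characters, then double every character.
Starting from "journey": after the first operation, "yournej"; after the second, "yyoouurrnneejj".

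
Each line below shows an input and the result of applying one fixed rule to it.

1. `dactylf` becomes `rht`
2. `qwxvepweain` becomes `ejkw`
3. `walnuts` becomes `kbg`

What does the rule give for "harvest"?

The transformation: shift every letter 12 places backward in the alphabet (wrapping around), then keep one character in every 3, starting at position 1 (positions 1st, 4th, 7th, ...).
On "harvest" that produces "vjh".

vjh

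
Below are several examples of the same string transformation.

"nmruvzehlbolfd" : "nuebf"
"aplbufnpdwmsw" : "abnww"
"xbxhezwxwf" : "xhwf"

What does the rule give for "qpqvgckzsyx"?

qvky

The pattern: keep one character in every 3, starting at position 1 (positions 1st, 4th, 7th, ...).
Applying that to "qpqvgckzsyx" gives "qvky".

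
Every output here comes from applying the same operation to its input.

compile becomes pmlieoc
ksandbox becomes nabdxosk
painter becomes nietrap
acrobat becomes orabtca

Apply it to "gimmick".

What's happening: swap each adjacent pair of characters (1↔2, 3↔4, ...), then move the first 2 characters to the end (rotate left by 2).
On "gimmick": the first step gives "igmmcik", and the second then gives "mmcikig".
(Check on "ksandbox": → "sknabdxo" → "nabdxosk" ✓)

mmcikig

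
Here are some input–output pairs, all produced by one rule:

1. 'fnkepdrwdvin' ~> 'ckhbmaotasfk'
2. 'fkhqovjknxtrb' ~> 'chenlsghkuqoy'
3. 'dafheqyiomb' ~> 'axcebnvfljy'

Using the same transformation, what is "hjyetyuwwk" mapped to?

What's happening: shift every letter 3 places backward in the alphabet (wrapping around).
Applying that to "hjyetyuwwk" gives "egvbqvrtth".

egvbqvrtth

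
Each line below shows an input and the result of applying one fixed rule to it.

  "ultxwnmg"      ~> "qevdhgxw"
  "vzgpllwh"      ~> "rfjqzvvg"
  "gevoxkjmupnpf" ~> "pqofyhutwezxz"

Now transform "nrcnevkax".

hxbmxofuk

Looking at the pairs, the operation is to move the last character to the front, then shift every letter 10 places forward in the alphabet (wrapping around).
"nrcnevkax" → "hxbmxofuk".
(Check on "gevoxkjmupnpf": → "fgevoxkjmupnp" → "pqofyhutwezxz" ✓)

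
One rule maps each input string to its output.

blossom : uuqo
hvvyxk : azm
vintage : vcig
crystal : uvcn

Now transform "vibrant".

tcpv

Rule — shift every letter 2 places forward in the alphabet (wrapping around), then delete the first 3 characters.
For "vibrant", step one produces "xkdtcpv"; step two turns that into "tcpv".
(Check on "vintage": → "xkpvcig" → "vcig" ✓)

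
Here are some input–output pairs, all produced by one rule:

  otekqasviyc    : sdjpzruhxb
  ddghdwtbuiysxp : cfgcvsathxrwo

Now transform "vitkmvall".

hsjluzkk

The pattern: delete the first character, then shift every letter 1 place backward in the alphabet (wrapping around).
Working it through for "vitkmvall": intermediate "itkmvall", final "hsjluzkk".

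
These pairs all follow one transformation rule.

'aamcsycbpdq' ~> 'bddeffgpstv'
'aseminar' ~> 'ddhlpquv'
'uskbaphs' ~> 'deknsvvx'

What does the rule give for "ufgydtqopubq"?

begijrsttwxx

What's happening: shift every letter 3 places forward in the alphabet (wrapping around), then sort the characters into alphabetical order.
"ufgydtqopubq" → "xijbgwtrsxet" → "begijrsttwxx".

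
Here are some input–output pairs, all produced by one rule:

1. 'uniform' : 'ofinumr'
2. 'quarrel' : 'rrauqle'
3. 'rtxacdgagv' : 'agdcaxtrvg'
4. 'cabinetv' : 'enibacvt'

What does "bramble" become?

bmarbel

The transformation: reverse the string, then move the first 2 characters to the end (rotate left by 2).
Working it through for "bramble": intermediate "elbmarb", final "bmarbel".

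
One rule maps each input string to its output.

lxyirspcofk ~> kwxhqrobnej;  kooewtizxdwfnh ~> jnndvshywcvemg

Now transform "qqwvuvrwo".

The pattern: shift every letter 1 place backward in the alphabet (wrapping around).
For "qqwvuvrwo" the result is "ppvutuqvn".

ppvutuqvn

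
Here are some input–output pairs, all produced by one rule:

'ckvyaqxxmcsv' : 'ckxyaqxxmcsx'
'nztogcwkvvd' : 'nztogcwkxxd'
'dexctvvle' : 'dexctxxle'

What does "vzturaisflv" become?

xzturaisflx

Rule — replace every "v" with "x".
Applying that to "vzturaisflv" gives "xzturaisflx".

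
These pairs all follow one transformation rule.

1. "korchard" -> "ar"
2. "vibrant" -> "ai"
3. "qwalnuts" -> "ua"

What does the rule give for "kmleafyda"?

yek

The rule is to reverse the string, then keep one character in every 3, starting at position 3 (positions 3rd, 6th, 9th, ...).
Applying both steps to "kmleafyda": "adyfaelmk", then "yek".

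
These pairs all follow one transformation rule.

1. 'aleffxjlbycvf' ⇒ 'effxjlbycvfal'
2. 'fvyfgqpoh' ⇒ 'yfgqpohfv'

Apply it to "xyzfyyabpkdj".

zfyyabpkdjxy

Rule — move the first 2 characters to the end (rotate left by 2).
"xyzfyyabpkdj" → "zfyyabpkdjxy".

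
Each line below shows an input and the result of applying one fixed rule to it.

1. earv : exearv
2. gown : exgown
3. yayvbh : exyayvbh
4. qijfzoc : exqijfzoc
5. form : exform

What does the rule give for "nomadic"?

In each case the input is transformed by: prepend "ex".
For "nomadic" the result is "exnomadic".

exnomadic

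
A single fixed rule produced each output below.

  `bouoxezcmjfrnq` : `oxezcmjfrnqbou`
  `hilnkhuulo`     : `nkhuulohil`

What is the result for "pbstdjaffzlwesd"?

The transformation: move the first 3 characters to the end (rotate left by 3).
"pbstdjaffzlwesd" → "tdjaffzlwesdpbs".

tdjaffzlwesdpbs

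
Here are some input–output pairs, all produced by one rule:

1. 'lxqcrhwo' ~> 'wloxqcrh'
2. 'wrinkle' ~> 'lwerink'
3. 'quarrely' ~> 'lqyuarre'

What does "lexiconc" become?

nlcexico

Rule — swap the first and last characters, then move the last 2 characters to the front (rotate right by 2).
"lexiconc" → "nlcexico".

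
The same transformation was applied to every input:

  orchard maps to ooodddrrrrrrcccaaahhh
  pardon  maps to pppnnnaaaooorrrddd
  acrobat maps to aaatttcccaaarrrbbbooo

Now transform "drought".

dddtttrrrhhhoooggguuu

Looking at the pairs, the operation is to take characters alternately from the front and the back (1st, last, 2nd, 2nd-last, ...), then repeat every character 3 times.
On "drought": the first step gives "dtrhogu", and the second then gives "dddtttrrrhhhoooggguuu".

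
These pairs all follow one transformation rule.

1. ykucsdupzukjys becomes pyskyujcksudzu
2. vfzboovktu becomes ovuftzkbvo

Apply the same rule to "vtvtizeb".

ivbtevzt

Looking at the pairs, the operation is to take characters alternately from the front and the back (1st, last, 2nd, 2nd-last, ...), then move the last character to the front.
For "vtvtizeb", step one produces "vbtevzti"; step two turns that into "ivbtevzt".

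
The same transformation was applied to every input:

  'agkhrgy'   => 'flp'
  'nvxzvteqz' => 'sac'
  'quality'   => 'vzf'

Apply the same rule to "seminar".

xjr

What's happening: shift every letter 5 places forward in the alphabet (wrapping around), then keep only the first 3 characters.
Starting from "seminar": after the first operation, "xjrnsfw"; after the second, "xjr".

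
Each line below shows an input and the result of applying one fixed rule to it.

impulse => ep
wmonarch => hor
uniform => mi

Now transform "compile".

What's happening: move the last 2 characters to the front (rotate right by 2), then keep one character in every 3, starting at position 2 (positions 2nd, 5th, 8th, ...).
"compile" → "lecompi" → "em".

em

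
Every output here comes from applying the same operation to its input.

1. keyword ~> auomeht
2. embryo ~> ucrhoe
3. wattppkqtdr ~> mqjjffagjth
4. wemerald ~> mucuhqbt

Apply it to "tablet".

jqrbuj

Each output is the input with this applied: shift every letter 10 places backward in the alphabet (wrapping around).
"tablet" → "jqrbuj".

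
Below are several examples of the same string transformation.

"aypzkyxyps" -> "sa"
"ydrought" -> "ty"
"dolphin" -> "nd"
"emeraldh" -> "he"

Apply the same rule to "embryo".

oe

Looking at the pairs, the operation is to move the first character to the end, then keep only the last 2 characters.
For "embryo", step one produces "mbryoe"; step two turns that into "oe".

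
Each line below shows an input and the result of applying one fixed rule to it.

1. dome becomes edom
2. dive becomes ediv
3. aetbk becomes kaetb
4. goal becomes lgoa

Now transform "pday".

ypda

Looking at the pairs, the operation is to move the last character to the front.
"pday" → "ypda".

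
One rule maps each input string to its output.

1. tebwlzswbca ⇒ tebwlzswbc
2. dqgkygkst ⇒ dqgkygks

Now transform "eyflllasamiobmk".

eyflllasamiobm

Looking at the pairs, the operation is to delete the last character.
For "eyflllasamiobmk" the result is "eyflllasamiobm".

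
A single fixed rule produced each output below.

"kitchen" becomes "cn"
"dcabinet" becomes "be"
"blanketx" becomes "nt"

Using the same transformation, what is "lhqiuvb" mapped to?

The transformation: keep one character in every 3, starting at position 1 (positions 1st, 4th, 7th, ...), then delete the first character.
Starting from "lhqiuvb": after the first operation, "lib"; after the second, "ib".
(Check on "kitchen": → "kcn" → "cn" ✓)

ib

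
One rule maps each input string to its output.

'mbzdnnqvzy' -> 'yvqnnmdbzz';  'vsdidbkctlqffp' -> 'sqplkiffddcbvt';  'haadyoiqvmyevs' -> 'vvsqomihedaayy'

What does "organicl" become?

The pattern: sort the characters into reverse alphabetical order, then move the first 2 characters to the end (rotate left by 2).
For "organicl", step one produces "ronligca"; step two turns that into "nligcaro".

nligcaro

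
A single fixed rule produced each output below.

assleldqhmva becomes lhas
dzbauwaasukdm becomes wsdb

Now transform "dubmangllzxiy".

nlib

In each case the input is transformed by: keep one character in every 3, starting at position 3 (positions 3rd, 6th, 9th, ...), then move the first character to the end.
Applying both steps to "dubmangllzxiy": "bnli", then "nlib".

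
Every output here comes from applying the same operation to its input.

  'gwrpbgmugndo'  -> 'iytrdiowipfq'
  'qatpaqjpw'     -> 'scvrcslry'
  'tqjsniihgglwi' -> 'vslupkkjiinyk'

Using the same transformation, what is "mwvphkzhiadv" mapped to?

oyxrjmbjkcfx

Looking at the pairs, the operation is to shift every letter 2 places forward in the alphabet (wrapping around).
Applying that to "mwvphkzhiadv" gives "oyxrjmbjkcfx".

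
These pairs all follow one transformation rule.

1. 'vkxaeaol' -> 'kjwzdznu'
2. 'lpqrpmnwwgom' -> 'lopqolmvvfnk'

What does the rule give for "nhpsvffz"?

In each case the input is transformed by: shift every letter 1 place backward in the alphabet (wrapping around), then swap the first and last characters.
"nhpsvffz" → "mgorueey" → "ygorueem".

ygorueem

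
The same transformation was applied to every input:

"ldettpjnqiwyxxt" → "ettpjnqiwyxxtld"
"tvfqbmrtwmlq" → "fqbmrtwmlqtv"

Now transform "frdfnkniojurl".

dfnkniojurlfr

The pattern: move the first 2 characters to the end (rotate left by 2).
"frdfnkniojurl" → "dfnkniojurlfr".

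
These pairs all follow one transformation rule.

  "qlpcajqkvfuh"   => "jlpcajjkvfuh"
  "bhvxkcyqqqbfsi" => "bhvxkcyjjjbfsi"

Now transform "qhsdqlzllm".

jhsdjlzllm

Looking at the pairs, the operation is to replace every "q" with "j".
So "qhsdqlzllm" becomes "jhsdjlzllm".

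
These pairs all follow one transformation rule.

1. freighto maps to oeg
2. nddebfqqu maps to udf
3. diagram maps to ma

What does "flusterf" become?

fut

Looking at the pairs, the operation is to take characters alternately from the front and the back (1st, last, 2nd, 2nd-last, ...), then keep one character in every 3, starting at position 2 (positions 2nd, 5th, 8th, ...).
Applying that to "flusterf" gives "fut".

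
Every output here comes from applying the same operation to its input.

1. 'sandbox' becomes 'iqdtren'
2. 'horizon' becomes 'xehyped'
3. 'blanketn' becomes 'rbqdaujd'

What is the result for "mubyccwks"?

ckrossmai

Looking at the pairs, the operation is to shift every letter 10 places backward in the alphabet (wrapping around).
So "mubyccwks" becomes "ckrossmai".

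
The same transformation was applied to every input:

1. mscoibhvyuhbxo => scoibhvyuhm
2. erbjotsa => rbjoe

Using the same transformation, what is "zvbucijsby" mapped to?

The rule is to delete the last 3 characters, then move the first character to the end.
On "zvbucijsby": the first step gives "zvbucij", and the second then gives "vbucijz".

vbucijz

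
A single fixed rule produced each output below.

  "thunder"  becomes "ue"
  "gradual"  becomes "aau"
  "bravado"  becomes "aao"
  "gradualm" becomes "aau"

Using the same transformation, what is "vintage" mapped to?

iae

The pattern: swap each adjacent pair of characters (1↔2, 3↔4, ...), then keep only the vowels.
"vintage" → "ivtngae" → "iae".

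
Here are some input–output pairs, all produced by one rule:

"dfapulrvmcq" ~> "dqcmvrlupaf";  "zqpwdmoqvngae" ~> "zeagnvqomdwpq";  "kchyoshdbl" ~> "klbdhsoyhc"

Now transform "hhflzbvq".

hqvbzlfh

The transformation: reverse the string, then move the last character to the front.
Applying both steps to "hhflzbvq": "qvbzlfhh", then "hqvbzlfh".
(Check on "zqpwdmoqvngae": → "eagnvqomdwpqz" → "zeagnvqomdwpq" ✓)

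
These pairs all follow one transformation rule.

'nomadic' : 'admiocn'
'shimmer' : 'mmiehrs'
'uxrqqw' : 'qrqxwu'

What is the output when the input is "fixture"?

What's happening: take characters alternately from the front and the back (1st, last, 2nd, 2nd-last, ...), then reverse the string.
For "fixture", step one produces "feirxut"; step two turns that into "tuxrief".

tuxrief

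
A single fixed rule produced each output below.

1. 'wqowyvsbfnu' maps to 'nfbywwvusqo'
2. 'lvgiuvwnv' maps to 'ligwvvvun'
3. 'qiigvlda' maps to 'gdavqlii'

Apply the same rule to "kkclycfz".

Looking at the pairs, the operation is to sort the characters into reverse alphabetical order, then move the last 3 characters to the front (rotate right by 3).
Starting from "kkclycfz": after the first operation, "zylkkfcc"; after the second, "fcczylkk".

fcczylkk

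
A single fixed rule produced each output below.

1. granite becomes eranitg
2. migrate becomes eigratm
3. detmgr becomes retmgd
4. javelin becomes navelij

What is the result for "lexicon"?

nexicol

The pattern: swap the first and last characters.
On "lexicon" that produces "nexicol".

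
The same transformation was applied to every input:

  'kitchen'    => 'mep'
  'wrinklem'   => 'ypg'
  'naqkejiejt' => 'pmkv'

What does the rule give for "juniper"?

The pattern: keep one character in every 3, starting at position 1 (positions 1st, 4th, 7th, ...), then shift every letter 2 places forward in the alphabet (wrapping around).
For "juniper", step one produces "jir"; step two turns that into "lkt".

lkt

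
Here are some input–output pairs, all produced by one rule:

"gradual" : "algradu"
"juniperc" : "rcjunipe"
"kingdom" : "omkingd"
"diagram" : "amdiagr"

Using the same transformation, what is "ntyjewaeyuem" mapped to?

The rule is to move the last 2 characters to the front (rotate right by 2).
For "ntyjewaeyuem" the result is "emntyjewaeyu".

emntyjewaeyu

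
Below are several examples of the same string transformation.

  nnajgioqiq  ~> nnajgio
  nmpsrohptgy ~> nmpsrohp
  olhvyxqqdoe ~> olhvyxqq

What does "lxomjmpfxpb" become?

Looking at the pairs, the operation is to delete the last 3 characters.
"lxomjmpfxpb" → "lxomjmpf".

lxomjmpf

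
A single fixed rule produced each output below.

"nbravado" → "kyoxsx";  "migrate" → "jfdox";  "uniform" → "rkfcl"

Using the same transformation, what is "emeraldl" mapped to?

In each case the input is transformed by: shift every letter 3 places backward in the alphabet (wrapping around), then delete the last 2 characters.
"emeraldl" → "bjboxiai" → "bjboxi".
(Check on "nbravado": → "kyoxsxal" → "kyoxsx" ✓)

bjboxi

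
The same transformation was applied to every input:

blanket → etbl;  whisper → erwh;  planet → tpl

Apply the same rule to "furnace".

What's happening: move the first 2 characters to the end (rotate left by 2), then delete the first 3 characters.
Applying both steps to "furnace": "rnacefu", then "cefu".

cefu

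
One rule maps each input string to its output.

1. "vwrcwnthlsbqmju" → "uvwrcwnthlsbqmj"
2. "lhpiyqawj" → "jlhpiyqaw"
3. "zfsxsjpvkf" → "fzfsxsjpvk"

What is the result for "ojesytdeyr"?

rojesytdey

In each case the input is transformed by: move the last character to the front.
So "ojesytdeyr" becomes "rojesytdey".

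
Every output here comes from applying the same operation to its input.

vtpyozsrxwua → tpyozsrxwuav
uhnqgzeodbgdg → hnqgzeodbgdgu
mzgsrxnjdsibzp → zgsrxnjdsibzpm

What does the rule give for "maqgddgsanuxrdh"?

What's happening: move the first character to the end.
Applying that to "maqgddgsanuxrdh" gives "aqgddgsanuxrdhm".

aqgddgsanuxrdhm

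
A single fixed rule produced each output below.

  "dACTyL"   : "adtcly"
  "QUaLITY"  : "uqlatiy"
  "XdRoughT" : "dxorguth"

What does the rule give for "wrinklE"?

rwnilke

The pattern: swap each adjacent pair of characters (1↔2, 3↔4, ...), then convert every letter to lowercase.
So "wrinklE" becomes "rwnilke".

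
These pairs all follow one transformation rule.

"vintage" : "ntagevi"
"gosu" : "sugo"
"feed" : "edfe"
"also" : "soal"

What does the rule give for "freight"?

The transformation: move the first 2 characters to the end (rotate left by 2).
Doing the same to "freight": "eightfr".

eightfr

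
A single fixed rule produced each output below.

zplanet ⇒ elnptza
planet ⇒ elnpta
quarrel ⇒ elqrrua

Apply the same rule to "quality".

Each output is the input with this applied: sort the characters into alphabetical order, then move the first character to the end.
Starting from "quality": after the first operation, "ailqtuy"; after the second, "ilqtuya".

ilqtuya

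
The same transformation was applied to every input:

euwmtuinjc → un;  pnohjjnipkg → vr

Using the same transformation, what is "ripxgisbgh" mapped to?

rs

Each output is the input with this applied: shift every letter 11 places forward in the alphabet (wrapping around), then keep only the last 2 characters.
For "ripxgisbgh" the result is "rs".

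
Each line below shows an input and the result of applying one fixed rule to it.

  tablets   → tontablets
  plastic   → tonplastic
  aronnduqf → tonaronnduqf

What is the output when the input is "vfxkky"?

tonvfxkky

The rule is to prepend "ton".
On "vfxkky" that produces "tonvfxkky".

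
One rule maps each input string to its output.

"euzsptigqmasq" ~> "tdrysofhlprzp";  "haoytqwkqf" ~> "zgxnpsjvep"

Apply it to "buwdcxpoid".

tacvwbnoch

The transformation: swap each adjacent pair of characters (1↔2, 3↔4, ...), then shift every letter 1 place backward in the alphabet (wrapping around).
Starting from "buwdcxpoid": after the first operation, "ubdwxcopdi"; after the second, "tacvwbnoch".
(Check on "haoytqwkqf": → "ahyoqtkwfq" → "zgxnpsjvep" ✓)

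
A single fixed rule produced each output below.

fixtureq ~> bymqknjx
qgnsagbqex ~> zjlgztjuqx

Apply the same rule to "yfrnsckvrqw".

Rule — swap each adjacent pair of characters (1↔2, 3↔4, ...), then shift every letter 7 places backward in the alphabet (wrapping around).
Applying that to "yfrnsckvrqw" gives "yrgkvlodjkp".

yrgkvlodjkp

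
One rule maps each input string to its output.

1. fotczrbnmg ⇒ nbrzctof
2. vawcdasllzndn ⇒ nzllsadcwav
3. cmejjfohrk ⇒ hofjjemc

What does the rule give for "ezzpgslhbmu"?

bhlsgpzze

The transformation: delete the last 2 characters, then reverse the string.
Working it through for "ezzpgslhbmu": intermediate "ezzpgslhb", final "bhlsgpzze".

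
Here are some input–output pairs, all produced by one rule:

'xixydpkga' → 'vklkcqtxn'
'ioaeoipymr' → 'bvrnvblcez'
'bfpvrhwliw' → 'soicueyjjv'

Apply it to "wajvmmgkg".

Looking at the pairs, the operation is to swap each adjacent pair of characters (1↔2, 3↔4, ...), then shift every letter 13 places forward in the alphabet (wrapping around) — i.e. ROT13.
Working it through for "wajvmmgkg": intermediate "awvjmmkgg", final "njiwzzxtt".

njiwzzxtt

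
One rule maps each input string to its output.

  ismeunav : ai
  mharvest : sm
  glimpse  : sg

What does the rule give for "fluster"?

The pattern: swap the first and last characters, then keep only the last 2 characters.
Working it through for "fluster": intermediate "rlustef", final "ef".
(Check on "glimpse": → "elimpsg" → "sg" ✓)

ef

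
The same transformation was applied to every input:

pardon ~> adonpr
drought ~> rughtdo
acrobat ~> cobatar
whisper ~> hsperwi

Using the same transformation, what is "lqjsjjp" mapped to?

qsjjplj

Rule — move the first 2 characters to the end (rotate left by 2), then swap the first and last characters.
Applying both steps to "lqjsjjp": "jsjjplq", then "qsjjplj".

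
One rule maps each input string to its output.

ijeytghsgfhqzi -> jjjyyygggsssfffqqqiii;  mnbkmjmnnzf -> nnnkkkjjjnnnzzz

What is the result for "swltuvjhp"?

The rule is to keep every other character starting from the second (positions 2nd, 4th, 6th, ...), then repeat every character 3 times.
Starting from "swltuvjhp": after the first operation, "wtvh"; after the second, "wwwtttvvvhhh".

wwwtttvvvhhh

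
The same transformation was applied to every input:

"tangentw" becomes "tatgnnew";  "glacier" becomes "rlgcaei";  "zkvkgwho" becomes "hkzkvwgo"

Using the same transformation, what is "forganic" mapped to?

The transformation: swap each adjacent pair of characters (1↔2, 3↔4, ...), then move the last character to the front.
Applying that to "forganic" gives "iofgrnac".

iofgrnac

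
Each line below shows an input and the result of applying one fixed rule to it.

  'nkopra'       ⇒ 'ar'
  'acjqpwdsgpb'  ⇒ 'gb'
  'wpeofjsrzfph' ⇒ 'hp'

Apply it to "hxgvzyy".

zy

Each output is the input with this applied: swap each adjacent pair of characters (1↔2, 3↔4, ...), then keep only the last 2 characters.
"hxgvzyy" → "xhvgyzy" → "zy".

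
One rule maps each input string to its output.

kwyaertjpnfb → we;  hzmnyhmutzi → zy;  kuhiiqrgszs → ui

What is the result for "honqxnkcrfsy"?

ox

The rule is to keep one character in every 3, starting at position 2 (positions 2nd, 5th, 8th, ...), then delete the last 2 characters.
For "honqxnkcrfsy" the result is "ox".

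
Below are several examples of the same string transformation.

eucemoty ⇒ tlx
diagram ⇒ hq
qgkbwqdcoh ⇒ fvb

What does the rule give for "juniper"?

The pattern: shift every letter 1 place backward in the alphabet (wrapping around), then keep one character in every 3, starting at position 2 (positions 2nd, 5th, 8th, ...).
On "juniper": the first step gives "itmhodq", and the second then gives "to".
(Check on "qgkbwqdcoh": → "pfjavpcbng" → "fvb" ✓)

to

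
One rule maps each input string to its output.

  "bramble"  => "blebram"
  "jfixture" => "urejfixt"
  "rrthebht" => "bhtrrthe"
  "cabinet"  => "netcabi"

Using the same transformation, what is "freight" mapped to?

ghtfrei

Rule — move the last 3 characters to the front (rotate right by 3).
For "freight" the result is "ghtfrei".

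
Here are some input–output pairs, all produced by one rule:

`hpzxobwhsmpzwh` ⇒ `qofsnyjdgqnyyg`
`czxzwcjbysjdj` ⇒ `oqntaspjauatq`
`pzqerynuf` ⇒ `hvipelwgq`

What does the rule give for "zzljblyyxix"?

cascppozoqq

Looking at the pairs, the operation is to shift every letter 9 places backward in the alphabet (wrapping around), then move the first 2 characters to the end (rotate left by 2).
So "zzljblyyxix" becomes "cascppozoqq".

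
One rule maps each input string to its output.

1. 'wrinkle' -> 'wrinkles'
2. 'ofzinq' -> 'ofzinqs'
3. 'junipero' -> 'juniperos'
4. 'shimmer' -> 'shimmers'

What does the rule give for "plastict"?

plasticts

The rule is to append "s".
"plastict" → "plasticts".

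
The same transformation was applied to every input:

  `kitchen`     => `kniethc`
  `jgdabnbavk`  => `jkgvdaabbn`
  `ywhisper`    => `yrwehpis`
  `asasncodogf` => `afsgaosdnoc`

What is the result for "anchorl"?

Rule — take characters alternately from the front and the back (1st, last, 2nd, 2nd-last, ...).
Doing the same to "anchorl": "alnrcoh".

alnrcoh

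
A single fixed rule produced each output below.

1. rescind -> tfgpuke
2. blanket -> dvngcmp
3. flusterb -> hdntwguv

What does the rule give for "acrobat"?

The rule is to shift every letter 2 places forward in the alphabet (wrapping around), then take characters alternately from the front and the back (1st, last, 2nd, 2nd-last, ...).
Working it through for "acrobat": intermediate "cetqdcv", final "cvectdq".

cvectdq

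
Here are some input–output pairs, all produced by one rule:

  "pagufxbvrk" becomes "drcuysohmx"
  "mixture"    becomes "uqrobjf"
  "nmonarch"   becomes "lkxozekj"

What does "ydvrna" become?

sokxva

Looking at the pairs, the operation is to move the first 2 characters to the end (rotate left by 2), then shift every letter 3 places backward in the alphabet (wrapping around).
Working it through for "ydvrna": intermediate "vrnayd", final "sokxva".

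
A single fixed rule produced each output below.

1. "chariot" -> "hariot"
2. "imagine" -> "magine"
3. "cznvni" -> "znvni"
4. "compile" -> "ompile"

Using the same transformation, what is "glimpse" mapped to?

limpse

What's happening: delete the first character.
Doing the same to "glimpse": "limpse".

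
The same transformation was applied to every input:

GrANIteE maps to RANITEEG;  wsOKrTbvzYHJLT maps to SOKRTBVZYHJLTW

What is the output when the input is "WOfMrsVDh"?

OFMRSVDHW

The transformation: move the first character to the end, then convert every letter to uppercase.
Working it through for "WOfMrsVDh": intermediate "OfMrsVDhW", final "OFMRSVDHW".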